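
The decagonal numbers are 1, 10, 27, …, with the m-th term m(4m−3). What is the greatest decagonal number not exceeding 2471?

Solve n(4n−3) ≤ 2471 for integer n.
n = 25 gives 2425 ≤ 2471, while n = 26 gives 2626 > 2471; so the answer is 2425.

2425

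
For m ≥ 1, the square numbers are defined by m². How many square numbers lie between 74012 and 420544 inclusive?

376

The n-th square number is n².
Smallest index with value ≥ 74012: n = 273 (giving 74529).
Largest index with value ≤ 420544: n = 648 (giving 419904).
Indices 273 through 648: 376 terms.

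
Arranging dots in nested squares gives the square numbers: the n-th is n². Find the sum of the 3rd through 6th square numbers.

Σ_{i=3}^{6} i² = 91 − 5 = 86.

86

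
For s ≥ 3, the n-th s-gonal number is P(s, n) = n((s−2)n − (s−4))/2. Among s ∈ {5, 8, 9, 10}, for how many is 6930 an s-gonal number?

s = 5: P(5, 68) = 6902 and P(5, 69) = 7107; 6930 is not s-gonal.
s = 8: P(8, 48) = 6816 and P(8, 49) = 7105; 6930 is not s-gonal.
s = 9: P(9, 44) = 6666 and P(9, 45) = 6975; 6930 is not s-gonal.
s = 10: P(10, 42) = 6930. ✓
Hits: s ∈ {10} → 1.

1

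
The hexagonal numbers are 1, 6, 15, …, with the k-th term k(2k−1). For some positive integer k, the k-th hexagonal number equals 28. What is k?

4

Set n(2n−1) = 28, giving 2n² − n − 28 = 0.
The discriminant is 1 + 8·28 = 225, and √225 = 15.
So n = (1 + 15) / 4 = 16/4 = 4.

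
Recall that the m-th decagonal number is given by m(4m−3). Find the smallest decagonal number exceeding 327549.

328615

Solve n(4n−3) > 327549 for integer n.
The largest n with value ≤ 327549 is 286 (since 326326 ≤ 327549 < 328615), so the first above is n = 287, value 328615.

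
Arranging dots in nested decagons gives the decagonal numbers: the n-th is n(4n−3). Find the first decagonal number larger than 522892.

Solve n(4n−3) > 522892 for integer n.
The largest n with value ≤ 522892 is 361 (since 520201 ≤ 522892 < 523090), so the first above is n = 362, value 523090.

523090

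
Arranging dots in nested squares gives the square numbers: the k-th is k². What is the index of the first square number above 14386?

120

Solve n² > 14386 for integer n.
The largest n with value ≤ 14386 is 119 (since 14161 ≤ 14386 < 14400), so the first above is n = 120, value 14400.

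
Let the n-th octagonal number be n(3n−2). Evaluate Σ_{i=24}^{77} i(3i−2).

Σ i(3i−2) = 3Σi² − 2Σi over i = 24..77.
Σi = 3003 − 276 = 2727 and Σi² = 155155 − 4324 = 150831.
3·150831 − 2·2727 = 447039.

447039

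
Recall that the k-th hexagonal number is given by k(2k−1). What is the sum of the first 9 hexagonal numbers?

525

Σ i(2i−1) = 2Σi² − Σi over i = 1..9.
Σi = 45 and Σi² = 285.
2·285 − 1·45 = 525.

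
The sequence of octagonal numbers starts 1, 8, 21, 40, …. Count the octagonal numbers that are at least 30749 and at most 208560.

The n-th octagonal number is n(3n−2).
Smallest index with value ≥ 30749: n = 102 (giving 31008).
Largest index with value ≤ 208560: n = 264 (giving 208560).
Indices 102 through 264: 163 terms.

163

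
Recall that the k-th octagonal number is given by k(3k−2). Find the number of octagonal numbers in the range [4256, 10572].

The n-th octagonal number is n(3n−2).
Smallest index with value ≥ 4256: n = 38 (giving 4256).
Largest index with value ≤ 10572: n = 59 (giving 10325).
Indices 38 through 59: 22 terms.

22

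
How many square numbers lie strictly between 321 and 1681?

23

The n-th square number is n².
Smallest index with value > 321: n = 18 (giving 324).
Largest index with value < 1681: n = 40 (giving 1600).
Indices 18 through 40: 23 terms.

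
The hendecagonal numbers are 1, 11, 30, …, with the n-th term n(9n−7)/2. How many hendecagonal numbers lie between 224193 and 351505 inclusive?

The n-th hendecagonal number is n(9n−7)/2.
Smallest index with value ≥ 224193: n = 224 (giving 225008).
Largest index with value ≤ 351505: n = 279 (giving 349308).
Indices 224 through 279: 56 terms.

56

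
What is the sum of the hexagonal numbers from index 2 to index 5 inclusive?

Σ i(2i−1) = 2Σi² − Σi over i = 2..5.
Σi = 15 − 1 = 14 and Σi² = 55 − 1 = 54.
2·54 − 1·14 = 94.

94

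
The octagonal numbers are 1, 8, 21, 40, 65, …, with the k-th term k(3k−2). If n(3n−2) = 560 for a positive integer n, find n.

Set n(3n−2) = 560, giving 3n² − 2n − 560 = 0.
The discriminant is 4 + 12·560 = 6724, and √6724 = 82.
So n = (2 + 82) / 6 = 84/6 = 14.

14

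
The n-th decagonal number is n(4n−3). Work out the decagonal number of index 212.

179140

212·(4·212 − 3) = 212·845 = 179140.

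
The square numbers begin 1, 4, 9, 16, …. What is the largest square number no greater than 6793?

6724

Solve n² ≤ 6793 for integer n.
n = 82 gives 6724 ≤ 6793, while n = 83 gives 6889 > 6793; so the answer is 6724.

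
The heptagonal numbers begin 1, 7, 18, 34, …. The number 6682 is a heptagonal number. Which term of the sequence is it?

Set n(5n−3)/2 = 6682, giving 5n² − 3n − 13364 = 0.
So n = (3 + 517) / 10 = 520/10 = 52.

52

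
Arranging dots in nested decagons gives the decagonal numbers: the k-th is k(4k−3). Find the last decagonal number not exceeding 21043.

Solve n(4n−3) ≤ 21043 for integer n.
n = 72 gives 20520 ≤ 21043, while n = 73 gives 21097 > 21043; so the answer is 20520.

20520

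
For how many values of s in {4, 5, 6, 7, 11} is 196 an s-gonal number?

s = 4: P(4, 14) = 196. ✓
s = 5: P(5, 11) = 176 and P(5, 12) = 210; 196 is not s-gonal.
s = 6: P(6, 10) = 190 and P(6, 11) = 231; 196 is not s-gonal.
s = 7: P(7, 9) = 189 and P(7, 10) = 235; 196 is not s-gonal.
s = 11: P(11, 7) = 196. ✓
Hits: s ∈ {4, 11} → 2.

2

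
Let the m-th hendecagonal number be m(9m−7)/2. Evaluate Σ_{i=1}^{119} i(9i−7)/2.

Σ i(9i−7)/2 = (9Σi² − 7Σi) / 2 over i = 1..119.
Σi = 7140 and Σi² = 568820.
(9·568820 − 7·7140) / 2 = 5069400/2 = 2534700.

2534700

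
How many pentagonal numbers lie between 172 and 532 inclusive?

The n-th pentagonal number is n(3n−1)/2.
Smallest index with value ≥ 172: n = 11 (giving 176).
Largest index with value ≤ 532: n = 19 (giving 532).
Indices 11 through 19: 9 terms.

9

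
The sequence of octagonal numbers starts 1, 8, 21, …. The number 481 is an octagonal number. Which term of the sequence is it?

13

Set n(3n−2) = 481, giving 3n² − 2n − 481 = 0.
The discriminant is 4 + 12·481 = 5776, and √5776 = 76.
So n = (2 + 76) / 6 = 78/6 = 13.
Check: 13·(3·13 − 2) = 481. ✓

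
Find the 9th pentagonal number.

The 9th pentagonal number is n(3n−1)/2 with n = 9.
9·(3·9 − 1)/2 = 9·26/2 = 9·13 = 117.

117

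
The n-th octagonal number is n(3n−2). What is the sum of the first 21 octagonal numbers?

9471

Σ i(3i−2) = 3Σi² − 2Σi over i = 1..21.
Σi = 231 and Σi² = 3311.
3·3311 − 2·231 = 9471.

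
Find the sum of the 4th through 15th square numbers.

1226

Σ_{i=4}^{15} i² = 1240 − 14 = 1226.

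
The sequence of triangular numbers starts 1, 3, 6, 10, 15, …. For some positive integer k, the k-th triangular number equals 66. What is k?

11

Set n(n+1)/2 = 66, giving n² + n − 132 = 0.
So n = (-1 + 23) / 2 = 22/2 = 11.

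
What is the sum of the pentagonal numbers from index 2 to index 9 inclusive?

404

Σ i(3i−1)/2 = (3Σi² − Σi) / 2 over i = 2..9.
Σi = 45 − 1 = 44 and Σi² = 285 − 1 = 284.
(3·284 − 1·44) / 2 = 808/2 = 404.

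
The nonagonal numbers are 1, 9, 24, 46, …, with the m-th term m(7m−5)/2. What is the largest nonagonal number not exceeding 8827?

Solve n(7n−5)/2 ≤ 8827 for integer n.
n = 50 gives 8625 ≤ 8827, while n = 51 gives 8976 > 8827; so the answer is 8625.

8625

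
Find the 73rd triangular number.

2701

73·74/2 = 5402/2 = 2701.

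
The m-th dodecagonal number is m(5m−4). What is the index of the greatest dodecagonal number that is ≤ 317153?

252

Solve n(5n−4) ≤ 317153 for integer n.
n = 252 gives 316512 ≤ 317153, while n = 253 gives 319033 > 317153; so the answer is index 252.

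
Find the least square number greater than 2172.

2209

Solve n² > 2172 for integer n.
The largest n with value ≤ 2172 is 46 (since 2116 ≤ 2172 < 2209), so the first above is n = 47, value 2209.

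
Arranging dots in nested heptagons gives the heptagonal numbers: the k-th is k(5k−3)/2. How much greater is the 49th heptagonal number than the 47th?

477

49·(5·49 − 3)/2 = 5929 and 47·(5·47 − 3)/2 = 5452.
Difference: 5929 − 5452 = 477.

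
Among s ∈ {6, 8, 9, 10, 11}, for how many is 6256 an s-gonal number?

s = 6: P(6, 56) = 6216 and P(6, 57) = 6441; 6256 is not s-gonal.
s = 8: P(8, 46) = 6256. ✓
s = 9: P(9, 42) = 6069 and P(9, 43) = 6364; 6256 is not s-gonal.
s = 10: P(10, 39) = 5967 and P(10, 40) = 6280; 6256 is not s-gonal.
s = 11: P(11, 37) = 6031 and P(11, 38) = 6365; 6256 is not s-gonal.
Hits: s ∈ {8} → 1.

1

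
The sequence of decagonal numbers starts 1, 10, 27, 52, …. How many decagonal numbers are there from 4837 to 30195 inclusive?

52

The n-th decagonal number is n(4n−3).
Smallest index with value ≥ 4837: n = 36 (giving 5076).
Largest index with value ≤ 30195: n = 87 (giving 30015).
Indices 36 through 87: 52 terms.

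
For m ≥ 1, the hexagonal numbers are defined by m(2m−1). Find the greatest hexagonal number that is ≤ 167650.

166753

Solve n(2n−1) ≤ 167650 for integer n.
n = 289 gives 166753 ≤ 167650, while n = 290 gives 167910 > 167650; so the answer is 166753.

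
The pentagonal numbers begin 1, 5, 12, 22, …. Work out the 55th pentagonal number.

The 55th pentagonal number is n(3n−1)/2 with n = 55.
55·(3·55 − 1)/2 = 55·164/2 = 55·82 = 4510.

4510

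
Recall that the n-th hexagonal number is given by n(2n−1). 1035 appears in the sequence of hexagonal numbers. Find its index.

23

Set n(2n−1) = 1035, giving 2n² − n − 1035 = 0.
The discriminant is 1 + 8·1035 = 8281, and √8281 = 91.
So n = (1 + 91) / 4 = 92/4 = 23.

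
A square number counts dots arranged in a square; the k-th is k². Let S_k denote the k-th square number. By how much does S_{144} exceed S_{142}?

572

144² = 20736 and 142² = 20164.
Difference: 20736 − 20164 = 572.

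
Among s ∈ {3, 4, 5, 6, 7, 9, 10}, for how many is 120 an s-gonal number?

s = 3: P(3, 15) = 120. ✓
s = 4: P(4, 10) = 100 and P(4, 11) = 121; 120 is not s-gonal.
s = 5: P(5, 9) = 117 and P(5, 10) = 145; 120 is not s-gonal.
s = 6: P(6, 8) = 120. ✓
s = 7: P(7, 7) = 112 and P(7, 8) = 148; 120 is not s-gonal.
s = 9: P(9, 6) = 111 and P(9, 7) = 154; 120 is not s-gonal.
s = 10: P(10, 5) = 85 and P(10, 6) = 126; 120 is not s-gonal.
Hits: s ∈ {3, 6} → 2.

2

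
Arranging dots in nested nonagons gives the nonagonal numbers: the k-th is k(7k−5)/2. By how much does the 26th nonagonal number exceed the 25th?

Consecutive nonagonal numbers differ by 7n − 6: here 7·26 − 6 = 176.

176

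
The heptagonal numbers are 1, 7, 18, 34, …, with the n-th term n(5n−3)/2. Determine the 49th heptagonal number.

49·(5·49 − 3)/2 = 49·242/2 = 49·121 = 5929.

5929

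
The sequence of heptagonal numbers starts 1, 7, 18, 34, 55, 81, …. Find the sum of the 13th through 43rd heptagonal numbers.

Σ i(5i−3)/2 = (5Σi² − 3Σi) / 2 over i = 13..43.
Σi = 946 − 78 = 868 and Σi² = 27434 − 650 = 26784.
(5·26784 − 3·868) / 2 = 131316/2 = 65658.

65658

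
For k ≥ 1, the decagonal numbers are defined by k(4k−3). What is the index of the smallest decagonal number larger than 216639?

234

Solve n(4n−3) > 216639 for integer n.
The largest n with value ≤ 216639 is 233 (since 216457 ≤ 216639 < 218322), so the first above is n = 234, value 218322.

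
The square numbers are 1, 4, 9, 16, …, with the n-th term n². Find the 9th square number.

81

9² = 81.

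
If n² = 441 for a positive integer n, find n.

We need n² = 441, so n = √441 = 21.
Check: 21² = 441. ✓

21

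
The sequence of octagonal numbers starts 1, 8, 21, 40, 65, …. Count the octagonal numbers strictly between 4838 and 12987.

The n-th octagonal number is n(3n−2).
Smallest index with value > 4838: n = 41 (giving 4961).
Largest index with value < 12987: n = 66 (giving 12936).
Indices 41 through 66: 26 terms.

26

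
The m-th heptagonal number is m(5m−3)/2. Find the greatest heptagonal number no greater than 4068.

Solve n(5n−3)/2 ≤ 4068 for integer n.
n = 40 gives 3940 ≤ 4068, while n = 41 gives 4141 > 4068; so the answer is 3940.

3940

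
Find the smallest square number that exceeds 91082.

91204

Solve n² > 91082 for integer n.
The largest n with value ≤ 91082 is 301 (since 90601 ≤ 91082 < 91204), so the first above is n = 302, value 91204.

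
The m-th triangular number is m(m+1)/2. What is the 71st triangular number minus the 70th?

71

Consecutive triangular numbers differ by n: T_{71} − T_{70} = 71.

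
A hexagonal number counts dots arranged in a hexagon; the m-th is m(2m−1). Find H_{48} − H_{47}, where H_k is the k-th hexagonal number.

189

Consecutive hexagonal numbers differ by 4n − 3: here 4·48 − 3 = 189.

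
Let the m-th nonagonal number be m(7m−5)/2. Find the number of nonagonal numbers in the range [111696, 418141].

168

The n-th nonagonal number is n(7n−5)/2.
Smallest index with value ≥ 111696: n = 179 (giving 111696).
Largest index with value ≤ 418141: n = 346 (giving 418141).
Indices 179 through 346: 168 terms.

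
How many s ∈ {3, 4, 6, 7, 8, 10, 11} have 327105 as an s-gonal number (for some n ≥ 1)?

s = 3: P(3, 808) = 326836 and P(3, 809) = 327645; 327105 is not s-gonal.
s = 4: P(4, 571) = 326041 and P(4, 572) = 327184; 327105 is not s-gonal.
s = 6: P(6, 404) = 326028 and P(6, 405) = 327645; 327105 is not s-gonal.
s = 7: P(7, 362) = 327067 and P(7, 363) = 328878; 327105 is not s-gonal.
s = 8: P(8, 330) = 326040 and P(8, 331) = 328021; 327105 is not s-gonal.
s = 10: P(10, 286) = 326326 and P(10, 287) = 328615; 327105 is not s-gonal.
s = 11: P(11, 270) = 327105. ✓
Hits: s ∈ {11} → 1.

1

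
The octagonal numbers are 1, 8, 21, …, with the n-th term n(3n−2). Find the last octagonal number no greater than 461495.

Solve n(3n−2) ≤ 461495 for integer n.
n = 392 gives 460208 ≤ 461495, while n = 393 gives 462561 > 461495; so the answer is 460208.

460208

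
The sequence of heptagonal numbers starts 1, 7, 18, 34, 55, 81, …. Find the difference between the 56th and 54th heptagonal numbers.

56·(5·56 − 3)/2 = 7756 and 54·(5·54 − 3)/2 = 7209.
Difference: 7756 − 7209 = 547.

547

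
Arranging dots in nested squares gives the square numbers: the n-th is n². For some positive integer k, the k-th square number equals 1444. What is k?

38

We need n² = 1444, so n = √1444 = 38.
Check: 38² = 1444. ✓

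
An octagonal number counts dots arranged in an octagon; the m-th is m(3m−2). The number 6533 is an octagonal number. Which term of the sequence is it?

47

Set n(3n−2) = 6533, giving 3n² − 2n − 6533 = 0.
The discriminant is 4 + 12·6533 = 78400, and √78400 = 280.
So n = (2 + 280) / 6 = 282/6 = 47.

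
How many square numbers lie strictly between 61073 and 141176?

128

The n-th square number is n².
Smallest index with value > 61073: n = 248 (giving 61504).
Largest index with value < 141176: n = 375 (giving 140625).
Indices 248 through 375: 128 terms.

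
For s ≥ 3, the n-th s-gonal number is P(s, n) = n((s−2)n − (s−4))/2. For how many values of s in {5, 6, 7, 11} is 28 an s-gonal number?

s = 5: P(5, 4) = 22 and P(5, 5) = 35; 28 is not s-gonal.
s = 6: P(6, 4) = 28. ✓
s = 7: P(7, 3) = 18 and P(7, 4) = 34; 28 is not s-gonal.
s = 11: P(11, 2) = 11 and P(11, 3) = 30; 28 is not s-gonal.
Hits: s ∈ {6} → 1.

1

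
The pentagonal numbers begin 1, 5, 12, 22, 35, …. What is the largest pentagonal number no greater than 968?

925

Solve n(3n−1)/2 ≤ 968 for integer n.
n = 25 gives 925 ≤ 968, while n = 26 gives 1001 > 968; so the answer is 925.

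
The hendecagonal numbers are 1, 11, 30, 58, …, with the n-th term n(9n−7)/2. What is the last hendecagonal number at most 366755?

364515

Solve n(9n−7)/2 ≤ 366755 for integer n.
n = 285 gives 364515 ≤ 366755, while n = 286 gives 367081 > 366755; so the answer is 364515.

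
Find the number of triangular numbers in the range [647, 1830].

The n-th triangular number is n(n+1)/2.
Smallest index with value ≥ 647: n = 36 (giving 666).
Largest index with value ≤ 1830: n = 60 (giving 1830).
Indices 36 through 60: 25 terms.

25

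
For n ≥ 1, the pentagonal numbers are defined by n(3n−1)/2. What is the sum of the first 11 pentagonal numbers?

726

Σ i(3i−1)/2 = (3Σi² − Σi) / 2 over i = 1..11.
Σi = 66 and Σi² = 506.
(3·506 − 1·66) / 2 = 1452/2 = 726.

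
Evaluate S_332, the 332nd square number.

The 332nd square number is n² with n = 332.
332² = 110224.

110224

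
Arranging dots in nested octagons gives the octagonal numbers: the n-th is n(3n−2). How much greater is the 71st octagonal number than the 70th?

421

Consecutive octagonal numbers differ by 6n − 5: here 6·71 − 5 = 421.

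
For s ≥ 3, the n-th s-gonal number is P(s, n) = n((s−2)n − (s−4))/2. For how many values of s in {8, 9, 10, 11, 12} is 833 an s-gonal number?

s = 8: P(8, 17) = 833. ✓
s = 9: P(9, 15) = 750 and P(9, 16) = 856; 833 is not s-gonal.
s = 10: P(10, 14) = 742 and P(10, 15) = 855; 833 is not s-gonal.
s = 11: P(11, 14) = 833. ✓
s = 12: P(12, 13) = 793 and P(12, 14) = 924; 833 is not s-gonal.
Hits: s ∈ {8, 11} → 2.

2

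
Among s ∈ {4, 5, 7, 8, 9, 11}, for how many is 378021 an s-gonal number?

1

s = 4: P(4, 614) = 376996 and P(4, 615) = 378225; 378021 is not s-gonal.
s = 5: P(5, 502) = 377755 and P(5, 503) = 379262; 378021 is not s-gonal.
s = 7: P(7, 389) = 377719 and P(7, 390) = 379665; 378021 is not s-gonal.
s = 8: P(8, 355) = 377365 and P(8, 356) = 379496; 378021 is not s-gonal.
s = 9: P(9, 329) = 378021. ✓
s = 11: P(11, 290) = 377435 and P(11, 291) = 380046; 378021 is not s-gonal.
Hits: s ∈ {9} → 1.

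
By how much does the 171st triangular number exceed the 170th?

171

Consecutive triangular numbers differ by n: T_{171} − T_{170} = 171.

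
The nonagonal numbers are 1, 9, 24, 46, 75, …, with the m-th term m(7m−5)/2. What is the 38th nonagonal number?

4959

The 38th nonagonal number is n(7n−5)/2 with n = 38.
38·(7·38 − 5)/2 = 38·261/2 = 4959.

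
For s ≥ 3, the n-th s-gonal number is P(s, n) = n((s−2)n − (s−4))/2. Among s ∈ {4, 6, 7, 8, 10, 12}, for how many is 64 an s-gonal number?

2

s = 4: P(4, 8) = 64. ✓
s = 6: P(6, 5) = 45 and P(6, 6) = 66; 64 is not s-gonal.
s = 7: P(7, 5) = 55 and P(7, 6) = 81; 64 is not s-gonal.
s = 8: P(8, 4) = 40 and P(8, 5) = 65; 64 is not s-gonal.
s = 10: P(10, 4) = 52 and P(10, 5) = 85; 64 is not s-gonal.
s = 12: P(12, 4) = 64. ✓
Hits: s ∈ {4, 12} → 2.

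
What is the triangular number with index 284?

284·285/2 = 80940/2 = 40470.

40470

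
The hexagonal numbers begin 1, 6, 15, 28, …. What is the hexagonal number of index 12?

The 12th hexagonal number is n(2n−1) with n = 12.
12·(2·12 − 1) = 12·23 = 276.

276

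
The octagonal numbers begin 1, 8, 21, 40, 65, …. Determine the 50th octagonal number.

7400

50·(3·50 − 2) = 50·148 = 7400.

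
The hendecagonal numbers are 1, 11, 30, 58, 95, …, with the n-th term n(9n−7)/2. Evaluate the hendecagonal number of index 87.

33756

87·(9·87 − 7)/2 = 87·776/2 = 87·388 = 33756.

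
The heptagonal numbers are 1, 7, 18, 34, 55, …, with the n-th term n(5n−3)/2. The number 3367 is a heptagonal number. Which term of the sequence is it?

Set n(5n−3)/2 = 3367, giving 5n² − 3n − 6734 = 0.
The discriminant is 9 + 40·3367 = 134689, and √134689 = 367.
So n = (3 + 367) / 10 = 370/10 = 37.
Check: 37·(5·37 − 3)/2 = 3367. ✓

37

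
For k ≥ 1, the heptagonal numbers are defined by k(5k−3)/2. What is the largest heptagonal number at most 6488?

6426

Solve n(5n−3)/2 ≤ 6488 for integer n.
n = 51 gives 6426 ≤ 6488, while n = 52 gives 6682 > 6488; so the answer is 6426.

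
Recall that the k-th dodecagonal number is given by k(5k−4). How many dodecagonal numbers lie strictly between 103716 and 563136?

The n-th dodecagonal number is n(5n−4).
Smallest index with value > 103716: n = 145 (giving 104545).
Largest index with value < 563136: n = 335 (giving 559785).
Indices 145 through 335: 191 terms.

191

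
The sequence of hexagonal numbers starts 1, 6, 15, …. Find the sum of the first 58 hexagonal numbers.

Σ i(2i−1) = 2Σi² − Σi over i = 1..58.
Σi = 1711 and Σi² = 66729.
2·66729 − 1·1711 = 131747.

131747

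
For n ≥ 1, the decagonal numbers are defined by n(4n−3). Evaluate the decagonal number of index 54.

11502

54·(4·54 − 3) = 54·213 = 11502.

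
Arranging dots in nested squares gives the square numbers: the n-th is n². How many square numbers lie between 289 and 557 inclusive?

The n-th square number is n².
Smallest index with value ≥ 289: n = 17 (giving 289).
Largest index with value ≤ 557: n = 23 (giving 529).
Indices 17 through 23: 7 terms.

7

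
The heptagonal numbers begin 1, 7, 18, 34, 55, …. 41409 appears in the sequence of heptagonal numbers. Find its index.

129

Set n(5n−3)/2 = 41409, giving 5n² − 3n − 82818 = 0.
So n = (3 + 1287) / 10 = 1290/10 = 129.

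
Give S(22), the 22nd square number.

484

The 22nd square number is n² with n = 22.
22² = 484.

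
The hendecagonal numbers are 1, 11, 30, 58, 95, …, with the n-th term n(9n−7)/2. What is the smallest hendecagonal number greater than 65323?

65461

Solve n(9n−7)/2 > 65323 for integer n.
The largest n with value ≤ 65323 is 120 (since 64380 ≤ 65323 < 65461), so the first above is n = 121, value 65461.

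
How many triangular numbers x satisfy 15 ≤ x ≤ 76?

7

The n-th triangular number is n(n+1)/2.
Smallest index with value ≥ 15: n = 5 (giving 15).
Largest index with value ≤ 76: n = 11 (giving 66).
Indices 5 through 11: 7 terms.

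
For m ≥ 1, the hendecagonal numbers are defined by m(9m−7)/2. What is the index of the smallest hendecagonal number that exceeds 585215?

Solve n(9n−7)/2 > 585215 for integer n.
The largest n with value ≤ 585215 is 361 (since 585181 ≤ 585215 < 588431), so the first above is n = 362, value 588431.

362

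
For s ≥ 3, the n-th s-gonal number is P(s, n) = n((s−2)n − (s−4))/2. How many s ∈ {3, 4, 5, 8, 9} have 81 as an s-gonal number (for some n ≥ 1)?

s = 3: P(3, 12) = 78 and P(3, 13) = 91; 81 is not s-gonal.
s = 4: P(4, 9) = 81. ✓
s = 5: P(5, 7) = 70 and P(5, 8) = 92; 81 is not s-gonal.
s = 8: P(8, 5) = 65 and P(8, 6) = 96; 81 is not s-gonal.
s = 9: P(9, 5) = 75 and P(9, 6) = 111; 81 is not s-gonal.
Hits: s ∈ {4} → 1.

1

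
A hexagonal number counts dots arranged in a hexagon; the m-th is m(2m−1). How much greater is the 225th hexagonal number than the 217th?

225·(2·225 − 1) = 101025 and 217·(2·217 − 1) = 93961.
Difference: 101025 − 93961 = 7064.

7064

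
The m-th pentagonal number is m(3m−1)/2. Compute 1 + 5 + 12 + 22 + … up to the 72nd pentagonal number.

189216

Σ i(3i−1)/2 = (3Σi² − Σi) / 2 over i = 1..72.
Σi = 2628 and Σi² = 127020.
(3·127020 − 1·2628) / 2 = 378432/2 = 189216.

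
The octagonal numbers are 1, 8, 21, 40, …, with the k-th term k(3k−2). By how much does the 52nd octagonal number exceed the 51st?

307

Consecutive octagonal numbers differ by 6n − 5: here 6·52 − 5 = 307.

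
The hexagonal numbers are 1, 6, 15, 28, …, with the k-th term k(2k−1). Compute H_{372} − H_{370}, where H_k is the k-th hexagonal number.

2966

372·(2·372 − 1) = 276396 and 370·(2·370 − 1) = 273430.
Difference: 276396 − 273430 = 2966.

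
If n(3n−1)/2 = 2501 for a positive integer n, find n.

Set n(3n−1)/2 = 2501, giving 3n² − n − 5002 = 0.
So n = (1 + 245) / 6 = 246/6 = 41.

41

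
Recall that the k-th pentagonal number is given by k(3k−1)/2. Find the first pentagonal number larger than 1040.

Solve n(3n−1)/2 > 1040 for integer n.
The largest n with value ≤ 1040 is 26 (since 1001 ≤ 1040 < 1080), so the first above is n = 27, value 1080.

1080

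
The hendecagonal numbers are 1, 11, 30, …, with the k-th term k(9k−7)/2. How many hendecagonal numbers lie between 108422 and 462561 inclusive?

166

The n-th hendecagonal number is n(9n−7)/2.
Smallest index with value ≥ 108422: n = 156 (giving 108966).
Largest index with value ≤ 462561: n = 321 (giving 462561).
Indices 156 through 321: 166 terms.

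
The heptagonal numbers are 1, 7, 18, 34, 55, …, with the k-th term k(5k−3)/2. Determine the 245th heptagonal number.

149695

The 245th heptagonal number is n(5n−3)/2 with n = 245.
245·(5·245 − 3)/2 = 245·1222/2 = 245·611 = 149695.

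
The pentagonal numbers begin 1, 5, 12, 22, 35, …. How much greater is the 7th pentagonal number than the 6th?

Consecutive pentagonal numbers differ by 3n − 2: here 3·7 − 2 = 19.

19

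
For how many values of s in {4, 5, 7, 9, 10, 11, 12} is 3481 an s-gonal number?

1

s = 4: P(4, 59) = 3481. ✓
s = 5: P(5, 48) = 3432 and P(5, 49) = 3577; 3481 is not s-gonal.
s = 7: P(7, 37) = 3367 and P(7, 38) = 3553; 3481 is not s-gonal.
s = 9: P(9, 31) = 3286 and P(9, 32) = 3504; 3481 is not s-gonal.
s = 10: P(10, 29) = 3277 and P(10, 30) = 3510; 3481 is not s-gonal.
s = 11: P(11, 28) = 3430 and P(11, 29) = 3683; 3481 is not s-gonal.
s = 12: P(12, 26) = 3276 and P(12, 27) = 3537; 3481 is not s-gonal.
Hits: s ∈ {4} → 1.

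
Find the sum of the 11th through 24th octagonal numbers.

Σ i(3i−2) = 3Σi² − 2Σi over i = 11..24.
Σi = 300 − 55 = 245 and Σi² = 4900 − 385 = 4515.
3·4515 − 2·245 = 13055.

13055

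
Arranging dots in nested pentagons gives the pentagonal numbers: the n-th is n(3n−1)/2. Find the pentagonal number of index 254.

254·(3·254 − 1)/2 = 254·761/2 = 96647.

96647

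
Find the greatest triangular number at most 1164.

1128

Solve n(n+1)/2 ≤ 1164 for integer n.
n = 47 gives 1128 ≤ 1164, while n = 48 gives 1176 > 1164; so the answer is 1128.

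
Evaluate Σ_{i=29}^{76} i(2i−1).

Σ i(2i−1) = 2Σi² − Σi over i = 29..76.
Σi = 2926 − 406 = 2520 and Σi² = 149226 − 7714 = 141512.
2·141512 − 1·2520 = 280504.

280504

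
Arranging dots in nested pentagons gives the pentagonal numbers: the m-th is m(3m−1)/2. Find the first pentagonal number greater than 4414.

4510

Solve n(3n−1)/2 > 4414 for integer n.
The largest n with value ≤ 4414 is 54 (since 4347 ≤ 4414 < 4510), so the first above is n = 55, value 4510.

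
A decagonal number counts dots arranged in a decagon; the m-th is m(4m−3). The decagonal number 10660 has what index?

52

Set n(4n−3) = 10660, giving 4n² − 3n − 10660 = 0.
The discriminant is 9 + 16·10660 = 170569, and √170569 = 413.
So n = (3 + 413) / 8 = 416/8 = 52.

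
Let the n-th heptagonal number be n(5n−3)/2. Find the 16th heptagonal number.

The 16th heptagonal number is n(5n−3)/2 with n = 16.
16·(5·16 − 3)/2 = 16·77/2 = 616.

616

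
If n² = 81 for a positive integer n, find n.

We need n² = 81, so n = √81 = 9.

9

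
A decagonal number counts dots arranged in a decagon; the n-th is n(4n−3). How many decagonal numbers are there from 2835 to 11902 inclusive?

28

The n-th decagonal number is n(4n−3).
Smallest index with value ≥ 2835: n = 27 (giving 2835).
Largest index with value ≤ 11902: n = 54 (giving 11502).
Indices 27 through 54: 28 terms.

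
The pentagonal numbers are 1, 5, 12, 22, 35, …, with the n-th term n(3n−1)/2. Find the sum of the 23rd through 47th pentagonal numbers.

47450

Σ i(3i−1)/2 = (3Σi² − Σi) / 2 over i = 23..47.
Σi = 1128 − 253 = 875 and Σi² = 35720 − 3795 = 31925.
(3·31925 − 1·875) / 2 = 94900/2 = 47450.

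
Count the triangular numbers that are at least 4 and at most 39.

6

The n-th triangular number is n(n+1)/2.
Smallest index with value ≥ 4: n = 3 (giving 6).
Largest index with value ≤ 39: n = 8 (giving 36).
Indices 3 through 8: 6 terms.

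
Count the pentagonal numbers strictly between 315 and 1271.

The n-th pentagonal number is n(3n−1)/2.
Smallest index with value > 315: n = 15 (giving 330).
Largest index with value < 1271: n = 29 (giving 1247).
Indices 15 through 29: 15 terms.

15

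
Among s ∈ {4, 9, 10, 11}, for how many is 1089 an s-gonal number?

2

s = 4: P(4, 33) = 1089. ✓
s = 9: P(9, 18) = 1089. ✓
s = 10: P(10, 16) = 976 and P(10, 17) = 1105; 1089 is not s-gonal.
s = 11: P(11, 15) = 960 and P(11, 16) = 1096; 1089 is not s-gonal.
Hits: s ∈ {4, 9} → 2.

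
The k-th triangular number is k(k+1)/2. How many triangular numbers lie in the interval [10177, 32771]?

The n-th triangular number is n(n+1)/2.
Smallest index with value ≥ 10177: n = 143 (giving 10296).
Largest index with value ≤ 32771: n = 255 (giving 32640).
Indices 143 through 255: 113 terms.

113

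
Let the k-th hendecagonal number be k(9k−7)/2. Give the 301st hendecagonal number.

The 301st hendecagonal number is n(9n−7)/2 with n = 301.
301·(9·301 − 7)/2 = 301·2702/2 = 301·1351 = 406651.

406651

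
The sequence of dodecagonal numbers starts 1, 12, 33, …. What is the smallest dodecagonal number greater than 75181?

76384

Solve n(5n−4) > 75181 for integer n.
The largest n with value ≤ 75181 is 123 (since 75153 ≤ 75181 < 76384), so the first above is n = 124, value 76384.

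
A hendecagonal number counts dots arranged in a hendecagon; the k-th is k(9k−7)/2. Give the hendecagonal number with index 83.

The 83rd hendecagonal number is n(9n−7)/2 with n = 83.
83·(9·83 − 7)/2 = 83·740/2 = 83·370 = 30710.

30710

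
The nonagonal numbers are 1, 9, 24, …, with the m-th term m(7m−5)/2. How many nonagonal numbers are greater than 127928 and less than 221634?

60

The n-th nonagonal number is n(7n−5)/2.
Smallest index with value > 127928: n = 192 (giving 128544).
Largest index with value < 221634: n = 251 (giving 219876).
Indices 192 through 251: 60 terms.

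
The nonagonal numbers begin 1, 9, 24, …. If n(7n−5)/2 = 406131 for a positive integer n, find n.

Set n(7n−5)/2 = 406131, giving 7n² − 5n − 812262 = 0.
The discriminant is 25 + 56·406131 = 22743361, and √22743361 = 4769.
So n = (5 + 4769) / 14 = 4774/14 = 341.

341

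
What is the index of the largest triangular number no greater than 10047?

Solve n(n+1)/2 ≤ 10047 for integer n.
n = 141 gives 10011 ≤ 10047, while n = 142 gives 10153 > 10047; so the answer is index 141.

141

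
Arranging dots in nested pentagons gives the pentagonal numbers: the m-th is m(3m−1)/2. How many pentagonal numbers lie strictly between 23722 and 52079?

61

The n-th pentagonal number is n(3n−1)/2.
Smallest index with value > 23722: n = 126 (giving 23751).
Largest index with value < 52079: n = 186 (giving 51801).
Indices 126 through 186: 61 terms.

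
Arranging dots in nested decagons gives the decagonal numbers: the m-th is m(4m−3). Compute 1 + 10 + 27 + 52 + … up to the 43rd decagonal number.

106898

Σ i(4i−3) = 4Σi² − 3Σi over i = 1..43.
Σi = 946 and Σi² = 27434.
4·27434 − 3·946 = 106898.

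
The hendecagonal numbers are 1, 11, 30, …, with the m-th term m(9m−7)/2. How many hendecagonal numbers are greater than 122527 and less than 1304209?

The n-th hendecagonal number is n(9n−7)/2.
Smallest index with value > 122527: n = 166 (giving 123421).
Largest index with value < 1304209: n = 538 (giving 1300615).
Indices 166 through 538: 373 terms.

373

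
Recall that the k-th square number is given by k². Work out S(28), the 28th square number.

The 28th square number is n² with n = 28.
28² = 784.

784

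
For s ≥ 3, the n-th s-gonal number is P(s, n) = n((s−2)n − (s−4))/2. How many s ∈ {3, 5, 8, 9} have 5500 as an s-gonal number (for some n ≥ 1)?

s = 3: P(3, 104) = 5460 and P(3, 105) = 5565; 5500 is not s-gonal.
s = 5: P(5, 60) = 5370 and P(5, 61) = 5551; 5500 is not s-gonal.
s = 8: P(8, 43) = 5461 and P(8, 44) = 5720; 5500 is not s-gonal.
s = 9: P(9, 40) = 5500. ✓
Hits: s ∈ {9} → 1.

1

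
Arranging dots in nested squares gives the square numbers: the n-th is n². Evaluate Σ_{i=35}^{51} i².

31841

Σ_{i=35}^{51} i² = 45526 − 13685 = 31841.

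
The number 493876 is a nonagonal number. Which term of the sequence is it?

376

Set n(7n−5)/2 = 493876, giving 7n² − 5n − 987752 = 0.
So n = (5 + 5259) / 14 = 5264/14 = 376.
Check: 376·(7·376 − 5)/2 = 493876. ✓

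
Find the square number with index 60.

The 60th square number is n² with n = 60.
60² = 3600.

3600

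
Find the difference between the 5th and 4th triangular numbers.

5

Consecutive triangular numbers differ by n: T_{5} − T_{4} = 5.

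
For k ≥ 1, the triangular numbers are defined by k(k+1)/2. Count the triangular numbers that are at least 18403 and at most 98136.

251

The n-th triangular number is n(n+1)/2.
Smallest index with value ≥ 18403: n = 192 (giving 18528).
Largest index with value ≤ 98136: n = 442 (giving 97903).
Indices 192 through 442: 251 terms.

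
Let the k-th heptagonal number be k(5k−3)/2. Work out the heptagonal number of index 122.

37027

The 122nd heptagonal number is n(5n−3)/2 with n = 122.
122·(5·122 − 3)/2 = 122·607/2 = 37027.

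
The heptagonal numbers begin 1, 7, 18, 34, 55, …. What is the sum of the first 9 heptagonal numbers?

Σ i(5i−3)/2 = (5Σi² − 3Σi) / 2 over i = 1..9.
Σi = 45 and Σi² = 285.
(5·285 − 3·45) / 2 = 1290/2 = 645.

645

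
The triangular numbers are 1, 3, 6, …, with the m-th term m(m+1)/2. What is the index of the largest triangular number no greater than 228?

Solve n(n+1)/2 ≤ 228 for integer n.
n = 20 gives 210 ≤ 228, while n = 21 gives 231 > 228; so the answer is index 20.

20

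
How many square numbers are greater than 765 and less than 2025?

17

The n-th square number is n².
Smallest index with value > 765: n = 28 (giving 784).
Largest index with value < 2025: n = 44 (giving 1936).
Indices 28 through 44: 17 terms.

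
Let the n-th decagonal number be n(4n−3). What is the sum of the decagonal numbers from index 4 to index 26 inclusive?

23713

Σ i(4i−3) = 4Σi² − 3Σi over i = 4..26.
Σi = 351 − 6 = 345 and Σi² = 6201 − 14 = 6187.
4·6187 − 3·345 = 23713.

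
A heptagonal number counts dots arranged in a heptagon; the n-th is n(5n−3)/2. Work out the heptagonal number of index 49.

5929

The 49th heptagonal number is n(5n−3)/2 with n = 49.
49·(5·49 − 3)/2 = 49·242/2 = 49·121 = 5929.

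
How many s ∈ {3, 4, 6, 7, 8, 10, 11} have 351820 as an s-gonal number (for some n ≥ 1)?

1

s = 3: P(3, 838) = 351541 and P(3, 839) = 352380; 351820 is not s-gonal.
s = 4: P(4, 593) = 351649 and P(4, 594) = 352836; 351820 is not s-gonal.
s = 6: P(6, 419) = 350703 and P(6, 420) = 352380; 351820 is not s-gonal.
s = 7: P(7, 375) = 351000 and P(7, 376) = 352876; 351820 is not s-gonal.
s = 8: P(8, 342) = 350208 and P(8, 343) = 352261; 351820 is not s-gonal.
s = 10: P(10, 296) = 349576 and P(10, 297) = 351945; 351820 is not s-gonal.
s = 11: P(11, 280) = 351820. ✓
Hits: s ∈ {11} → 1.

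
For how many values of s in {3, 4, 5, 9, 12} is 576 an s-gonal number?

1

s = 3: P(3, 33) = 561 and P(3, 34) = 595; 576 is not s-gonal.
s = 4: P(4, 24) = 576. ✓
s = 5: P(5, 19) = 532 and P(5, 20) = 590; 576 is not s-gonal.
s = 9: P(9, 13) = 559 and P(9, 14) = 651; 576 is not s-gonal.
s = 12: P(12, 11) = 561 and P(12, 12) = 672; 576 is not s-gonal.
Hits: s ∈ {4} → 1.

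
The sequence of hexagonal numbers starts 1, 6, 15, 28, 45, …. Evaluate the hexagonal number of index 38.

The 38th hexagonal number is n(2n−1) with n = 38.
38·(2·38 − 1) = 38·75 = 2850.

2850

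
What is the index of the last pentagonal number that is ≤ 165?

Solve n(3n−1)/2 ≤ 165 for integer n.
n = 10 gives 145 ≤ 165, while n = 11 gives 176 > 165; so the answer is index 10.

10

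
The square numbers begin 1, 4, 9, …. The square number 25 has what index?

We need n² = 25, so n = √25 = 5.
Check: 5² = 25. ✓

5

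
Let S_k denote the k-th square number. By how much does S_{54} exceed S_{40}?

54² = 2916 and 40² = 1600.
Difference: 2916 − 1600 = 1316.

1316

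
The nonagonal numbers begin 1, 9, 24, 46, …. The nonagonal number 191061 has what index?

Set n(7n−5)/2 = 191061, giving 7n² − 5n − 382122 = 0.
So n = (5 + 3271) / 14 = 3276/14 = 234.
Check: 234·(7·234 − 5)/2 = 191061. ✓

234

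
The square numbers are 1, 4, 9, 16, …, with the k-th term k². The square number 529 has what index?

We need n² = 529, so n = √529 = 23.
Check: 23² = 529. ✓

23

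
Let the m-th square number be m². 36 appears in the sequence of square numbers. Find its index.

6

We need n² = 36, so n = √36 = 6.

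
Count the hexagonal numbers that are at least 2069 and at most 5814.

22

The n-th hexagonal number is n(2n−1).
Smallest index with value ≥ 2069: n = 33 (giving 2145).
Largest index with value ≤ 5814: n = 54 (giving 5778).
Indices 33 through 54: 22 terms.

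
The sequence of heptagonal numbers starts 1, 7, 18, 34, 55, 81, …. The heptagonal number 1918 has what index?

Set n(5n−3)/2 = 1918, giving 5n² − 3n − 3836 = 0.
So n = (3 + 277) / 10 = 280/10 = 28.

28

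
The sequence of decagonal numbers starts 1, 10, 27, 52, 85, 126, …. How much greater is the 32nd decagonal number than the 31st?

Consecutive decagonal numbers differ by 8n − 7: here 8·32 − 7 = 249.

249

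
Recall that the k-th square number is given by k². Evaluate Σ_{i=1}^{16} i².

1496

Σ_{i=1}^{16} i² = 16·17·33/6 = 1496.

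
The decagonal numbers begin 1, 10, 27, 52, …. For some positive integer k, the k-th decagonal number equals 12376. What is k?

56

Set n(4n−3) = 12376, giving 4n² − 3n − 12376 = 0.
The discriminant is 9 + 16·12376 = 198025, and √198025 = 445.
So n = (3 + 445) / 8 = 448/8 = 56.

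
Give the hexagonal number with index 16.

The 16th hexagonal number is n(2n−1) with n = 16.
16·(2·16 − 1) = 16·31 = 496.

496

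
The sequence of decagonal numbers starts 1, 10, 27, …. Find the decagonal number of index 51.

The 51st decagonal number is n(4n−3) with n = 51.
51·(4·51 − 3) = 51·201 = 10251.

10251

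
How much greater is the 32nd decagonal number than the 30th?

32·(4·32 − 3) = 4000 and 30·(4·30 − 3) = 3510.
Difference: 4000 − 3510 = 490.

490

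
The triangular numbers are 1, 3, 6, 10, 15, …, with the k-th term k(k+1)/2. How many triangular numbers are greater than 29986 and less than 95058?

The n-th triangular number is n(n+1)/2.
Smallest index with value > 29986: n = 245 (giving 30135).
Largest index with value < 95058: n = 435 (giving 94830).
Indices 245 through 435: 191 terms.

191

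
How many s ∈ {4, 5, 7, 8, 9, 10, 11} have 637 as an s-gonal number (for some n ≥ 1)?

s = 4: P(4, 25) = 625 and P(4, 26) = 676; 637 is not s-gonal.
s = 5: P(5, 20) = 590 and P(5, 21) = 651; 637 is not s-gonal.
s = 7: P(7, 16) = 616 and P(7, 17) = 697; 637 is not s-gonal.
s = 8: P(8, 14) = 560 and P(8, 15) = 645; 637 is not s-gonal.
s = 9: P(9, 13) = 559 and P(9, 14) = 651; 637 is not s-gonal.
s = 10: P(10, 13) = 637. ✓
s = 11: P(11, 12) = 606 and P(11, 13) = 715; 637 is not s-gonal.
Hits: s ∈ {10} → 1.

1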